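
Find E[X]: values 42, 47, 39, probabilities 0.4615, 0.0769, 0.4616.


E[X] = 42*0.4615 + 47*0.0769 + 39*0.4616
= 19.3830 + 3.6143 + 18.0024
= 40.9997

E[X] = 40.9997


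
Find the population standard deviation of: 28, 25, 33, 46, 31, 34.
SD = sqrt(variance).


Mean = 32.8333
Variance = 43.8056
SD = sqrt(43.8056) = 6.6186

SD = 6.6186


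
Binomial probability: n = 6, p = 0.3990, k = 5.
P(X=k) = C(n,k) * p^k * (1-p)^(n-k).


C(6,5) = 6
p^5 = 0.010113
(1-p)^1 = 0.601000
P = 6 * 0.010113 * 0.601000 = 0.0365

P(X=5) = 0.0365


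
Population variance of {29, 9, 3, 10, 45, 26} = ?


Mean = 20.3333
Squared deviations: 75.1111, 128.4444, 300.4444, 106.7778, 608.4444, 32.1111
Sum = 1251.3333
Variance = 1251.3333/6 = 208.5556

Variance = 208.5556


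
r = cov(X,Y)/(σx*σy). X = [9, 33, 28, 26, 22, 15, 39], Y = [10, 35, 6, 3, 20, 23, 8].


Mean X = 24.5714, Mean Y = 15.0000
SD X = 9.514758, SD Y = 10.609968
Cov = 1.142857
r = 1.142857/(9.514758*10.609968) = 0.0113

r = 0.0113


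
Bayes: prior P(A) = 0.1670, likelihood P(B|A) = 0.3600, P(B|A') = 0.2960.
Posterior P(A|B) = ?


P(B) = P(B|A)*P(A) + P(B|A')*P(A')
= 0.3600*0.1670 + 0.2960*0.8330
= 0.060120 + 0.246568 = 0.306688
P(A|B) = 0.060120/0.306688 = 0.1960

P(A|B) = 0.1960


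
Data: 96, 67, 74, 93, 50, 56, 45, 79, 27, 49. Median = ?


Sorted: 27, 45, 49, 50, 56, 67, 74, 79, 93, 96
n = 10 (even)
Middle values: 56 and 67
Median = (56+67)/2 = 61.5000

Median = 61.5000


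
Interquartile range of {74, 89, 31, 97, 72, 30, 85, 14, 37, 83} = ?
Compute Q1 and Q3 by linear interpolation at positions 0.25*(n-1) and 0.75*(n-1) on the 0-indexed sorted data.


Sorted: 14, 30, 31, 37, 72, 74, 83, 85, 89, 97
Q1 (25th %ile) = 32.5000
Q3 (75th %ile) = 84.5000
IQR = 84.5000 - 32.5000 = 52.0000

IQR = 52.0000


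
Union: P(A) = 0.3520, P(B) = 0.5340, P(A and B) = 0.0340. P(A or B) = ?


P(A∪B) = 0.3520 + 0.5340 - 0.0340
= 0.8860 - 0.0340
= 0.8520

P(A∪B) = 0.8520


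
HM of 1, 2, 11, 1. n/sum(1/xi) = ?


Sum of reciprocals = 1/1 + 1/2 + 1/11 + 1/1 = 2.590909
HM = 4/2.590909 = 1.5439

HM = 1.5439


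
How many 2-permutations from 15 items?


P(15,2) = 15!/13!
= 1307674368000/6227020800
= 210

P(15,2) = 210


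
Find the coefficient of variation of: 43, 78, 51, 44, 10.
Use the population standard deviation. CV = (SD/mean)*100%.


Mean = 45.2000
SD = 21.7016
CV = (21.7016/45.2000)*100 = 48.0124%

CV = 48.0124%


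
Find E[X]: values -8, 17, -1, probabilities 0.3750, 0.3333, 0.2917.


E[X] = -8*0.3750 + 17*0.3333 - 1*0.2917
= -3.0000 + 5.6661 - 0.2917
= 2.3744

E[X] = 2.3744


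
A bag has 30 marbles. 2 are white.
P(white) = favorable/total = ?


P = 2/30 = 0.0667

P = 0.0667


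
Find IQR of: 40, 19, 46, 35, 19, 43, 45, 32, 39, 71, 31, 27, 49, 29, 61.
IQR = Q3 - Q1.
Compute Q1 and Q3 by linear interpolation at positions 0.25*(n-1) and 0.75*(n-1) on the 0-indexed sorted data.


Sorted: 19, 19, 27, 29, 31, 32, 35, 39, 40, 43, 45, 46, 49, 61, 71
Q1 (25th %ile) = 30.0000
Q3 (75th %ile) = 45.5000
IQR = 45.5000 - 30.0000 = 15.5000

IQR = 15.5000


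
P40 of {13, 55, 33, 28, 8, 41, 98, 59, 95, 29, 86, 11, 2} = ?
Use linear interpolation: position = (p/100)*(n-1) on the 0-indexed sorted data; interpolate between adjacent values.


Sorted: 2, 8, 11, 13, 28, 29, 33, 41, 55, 59, 86, 95, 98
n = 13
Index = 40/100 * 12 = 4.8000
Lower = data[4] = 28, Upper = data[5] = 29
P40 = 28 + 0.8000*(1) = 28.8000

P40 = 28.8000


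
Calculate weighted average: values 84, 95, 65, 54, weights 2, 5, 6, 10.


Numerator = 84*2 + 95*5 + 65*6 + 54*10 = 1573
Denominator = 2 + 5 + 6 + 10 = 23
WM = 1573/23 = 68.3913

WM = 68.3913


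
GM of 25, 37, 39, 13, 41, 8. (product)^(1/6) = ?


Product = 25 × 37 × 39 × 13 × 41 × 8 = 153823800
GM = 153823800^(1/6) = 23.1475

GM = 23.1475


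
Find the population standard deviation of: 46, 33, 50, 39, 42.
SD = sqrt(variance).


Mean = 42.0000
Variance = 34.0000
SD = sqrt(34.0000) = 5.8310

SD = 5.8310


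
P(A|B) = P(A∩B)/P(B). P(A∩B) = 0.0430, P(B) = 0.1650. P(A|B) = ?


P(A|B) = 0.0430/0.1650 = 0.2606

P(A|B) = 0.2606


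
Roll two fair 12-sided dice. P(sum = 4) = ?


Total outcomes = 12×12 = 144
Favorable (sum = 4): 3
P = 3/144 = 0.0208

P = 0.0208


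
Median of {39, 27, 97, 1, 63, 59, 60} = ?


Sorted: 1, 27, 39, 59, 60, 63, 97
n = 7 (odd)
Middle value = 59

Median = 59


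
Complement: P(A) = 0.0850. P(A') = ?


P(not A) = 1 - 0.0850 = 0.9150

P(not A) = 0.9150


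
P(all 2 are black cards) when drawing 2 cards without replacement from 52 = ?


P(all black cards) = (26/52) × (25/51)
= 0.2451

P = 0.2451


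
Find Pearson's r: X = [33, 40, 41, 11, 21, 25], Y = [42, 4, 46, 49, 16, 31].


Mean X = 28.5000, Mean Y = 31.3333
SD X = 10.673175, SD Y = 16.448573
Cov = -46.000000
r = -46.000000/(10.673175*16.448573) = -0.2620

r = -0.2620


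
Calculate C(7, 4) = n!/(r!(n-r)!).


C(7,4) = 7!/(4! × 3!)
= 5040/(24 × 6)
= 35

C(7,4) = 35


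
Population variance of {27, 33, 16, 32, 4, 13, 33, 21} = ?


Mean = 22.3750
Squared deviations: 21.3906, 112.8906, 40.6406, 92.6406, 337.6406, 87.8906, 112.8906, 1.8906
Sum = 807.8750
Variance = 807.8750/8 = 100.9844

Variance = 100.9844


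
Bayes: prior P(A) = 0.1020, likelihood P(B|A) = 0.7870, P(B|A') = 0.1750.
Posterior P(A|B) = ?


P(B) = P(B|A)*P(A) + P(B|A')*P(A')
= 0.7870*0.1020 + 0.1750*0.8980
= 0.080274 + 0.157150 = 0.237424
P(A|B) = 0.080274/0.237424 = 0.3381

P(A|B) = 0.3381


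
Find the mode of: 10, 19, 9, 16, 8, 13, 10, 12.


Frequencies: 8:1, 9:1, 10:2, 12:1, 13:1, 16:1, 19:1
Max frequency = 2
Mode = 10

Mode = 10


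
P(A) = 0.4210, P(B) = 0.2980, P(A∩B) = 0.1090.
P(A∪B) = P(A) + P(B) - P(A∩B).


P(A∪B) = 0.4210 + 0.2980 - 0.1090
= 0.7190 - 0.1090
= 0.6100

P(A∪B) = 0.6100


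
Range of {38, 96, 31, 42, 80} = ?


Max = 96, Min = 31
Range = 96 - 31 = 65

Range = 65


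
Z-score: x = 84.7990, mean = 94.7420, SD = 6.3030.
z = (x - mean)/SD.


z = (84.7990 - 94.7420)/6.3030
= -9.9430/6.3030
= -1.5775

z = -1.5775


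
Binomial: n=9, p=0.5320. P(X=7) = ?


C(9,7) = 36
p^7 = 0.012061
(1-p)^2 = 0.219024
P = 36 * 0.012061 * 0.219024 = 0.0951

P(X=7) = 0.0951


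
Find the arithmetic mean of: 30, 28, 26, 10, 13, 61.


Sum = 30 + 28 + 26 + 10 + 13 + 61 = 168
n = 6
Mean = 168/6 = 28.0000

Mean = 28.0000


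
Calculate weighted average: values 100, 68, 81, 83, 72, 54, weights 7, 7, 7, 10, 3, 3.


Numerator = 100*7 + 68*7 + 81*7 + 83*10 + 72*3 + 54*3 = 2951
Denominator = 7 + 7 + 7 + 10 + 3 + 3 = 37
WM = 2951/37 = 79.7568

WM = 79.7568


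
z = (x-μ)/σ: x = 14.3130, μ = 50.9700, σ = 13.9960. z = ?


z = (14.3130 - 50.9700)/13.9960
= -36.6570/13.9960
= -2.6191

z = -2.6191


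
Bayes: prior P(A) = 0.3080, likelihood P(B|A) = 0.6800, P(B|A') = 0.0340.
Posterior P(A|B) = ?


P(B) = P(B|A)*P(A) + P(B|A')*P(A')
= 0.6800*0.3080 + 0.0340*0.6920
= 0.209440 + 0.023528 = 0.232968
P(A|B) = 0.209440/0.232968 = 0.8990

P(A|B) = 0.8990


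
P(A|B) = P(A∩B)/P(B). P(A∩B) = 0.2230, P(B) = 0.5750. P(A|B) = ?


P(A|B) = 0.2230/0.5750 = 0.3878

P(A|B) = 0.3878


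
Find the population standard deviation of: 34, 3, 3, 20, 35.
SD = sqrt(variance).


Mean = 19.0000
Variance = 198.8000
SD = sqrt(198.8000) = 14.0996

SD = 14.0996


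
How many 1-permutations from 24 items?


P(24,1) = 24!/23!
= 620448401733239439360000/25852016738884976640000
= 24

P(24,1) = 24


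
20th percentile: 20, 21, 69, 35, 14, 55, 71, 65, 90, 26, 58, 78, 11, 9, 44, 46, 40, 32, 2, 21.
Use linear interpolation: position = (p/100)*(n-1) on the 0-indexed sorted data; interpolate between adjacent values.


Sorted: 2, 9, 11, 14, 20, 21, 21, 26, 32, 35, 40, 44, 46, 55, 58, 65, 69, 71, 78, 90
n = 20
Index = 20/100 * 19 = 3.8000
Lower = data[3] = 14, Upper = data[4] = 20
P20 = 14 + 0.8000*(6) = 18.8000

P20 = 18.8000


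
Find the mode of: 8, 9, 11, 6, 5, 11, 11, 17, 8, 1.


Frequencies: 1:1, 5:1, 6:1, 8:2, 9:1, 11:3, 17:1
Max frequency = 3
Mode = 11

Mode = 11


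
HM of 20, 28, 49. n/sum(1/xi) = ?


Sum of reciprocals = 1/20 + 1/28 + 1/49 = 0.106122
HM = 3/0.106122 = 28.2692

HM = 28.2692


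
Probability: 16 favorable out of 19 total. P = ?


P = 16/19 = 0.8421

P = 0.8421


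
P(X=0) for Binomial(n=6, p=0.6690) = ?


C(6,0) = 1
p^0 = 1.000000
(1-p)^6 = 0.001315
P = 1 * 1.000000 * 0.001315 = 0.0013

P(X=0) = 0.0013


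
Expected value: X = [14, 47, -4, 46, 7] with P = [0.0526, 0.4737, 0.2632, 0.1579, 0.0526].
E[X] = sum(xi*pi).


E[X] = 14*0.0526 + 47*0.4737 - 4*0.2632 + 46*0.1579 + 7*0.0526
= 0.7364 + 22.2639 - 1.0528 + 7.2634 + 0.3682
= 29.5791

E[X] = 29.5791


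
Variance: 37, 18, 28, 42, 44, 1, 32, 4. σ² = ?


Mean = 25.7500
Squared deviations: 126.5625, 60.0625, 5.0625, 264.0625, 333.0625, 612.5625, 39.0625, 473.0625
Sum = 1913.5000
Variance = 1913.5000/8 = 239.1875

Variance = 239.1875


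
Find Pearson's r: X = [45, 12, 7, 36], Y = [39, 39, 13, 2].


Mean X = 25.0000, Mean Y = 23.2500
SD X = 15.921683, SD Y = 16.223055
Cov = 15.250000
r = 15.250000/(15.921683*16.223055) = 0.0590

r = 0.0590


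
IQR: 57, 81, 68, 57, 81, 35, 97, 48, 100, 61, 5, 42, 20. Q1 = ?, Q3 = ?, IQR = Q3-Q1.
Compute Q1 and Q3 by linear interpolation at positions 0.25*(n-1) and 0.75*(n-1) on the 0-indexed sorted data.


Sorted: 5, 20, 35, 42, 48, 57, 57, 61, 68, 81, 81, 97, 100
Q1 (25th %ile) = 42.0000
Q3 (75th %ile) = 81.0000
IQR = 81.0000 - 42.0000 = 39.0000

IQR = 39.0000


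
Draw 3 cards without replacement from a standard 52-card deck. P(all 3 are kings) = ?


P(all kings) = (4/52) × (3/51) × (2/50)
= 0.0002

P = 0.0002


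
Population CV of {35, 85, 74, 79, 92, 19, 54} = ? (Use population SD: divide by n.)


Mean = 62.5714
SD = 25.3595
CV = (25.3595/62.5714)*100 = 40.5288%

CV = 40.5288%


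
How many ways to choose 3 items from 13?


C(13,3) = 13!/(3! × 10!)
= 6227020800/(6 × 3628800)
= 286

C(13,3) = 286


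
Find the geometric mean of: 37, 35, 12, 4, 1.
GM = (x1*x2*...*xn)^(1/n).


Product = 37 × 35 × 12 × 4 × 1 = 62160
GM = 62160^(1/5) = 9.0929

GM = 9.0929


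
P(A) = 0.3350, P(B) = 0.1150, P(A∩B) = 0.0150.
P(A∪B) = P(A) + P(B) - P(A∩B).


P(A∪B) = 0.3350 + 0.1150 - 0.0150
= 0.4500 - 0.0150
= 0.4350

P(A∪B) = 0.4350


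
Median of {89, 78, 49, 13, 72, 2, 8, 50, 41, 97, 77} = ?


Sorted: 2, 8, 13, 41, 49, 50, 72, 77, 78, 89, 97
n = 11 (odd)
Middle value = 50

Median = 50


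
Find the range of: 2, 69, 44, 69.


Max = 69, Min = 2
Range = 69 - 2 = 67

Range = 67


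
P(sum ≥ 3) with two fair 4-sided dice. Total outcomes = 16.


Total outcomes = 4×4 = 16
Favorable (sum ≥ 3): 15
P = 15/16 = 0.9375

P = 0.9375


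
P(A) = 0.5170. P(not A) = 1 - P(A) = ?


P(not A) = 1 - 0.5170 = 0.4830

P(not A) = 0.4830


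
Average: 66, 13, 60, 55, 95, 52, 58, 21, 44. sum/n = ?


Sum = 66 + 13 + 60 + 55 + 95 + 52 + 58 + 21 + 44 = 464
n = 9
Mean = 464/9 = 51.5556

Mean = 51.5556


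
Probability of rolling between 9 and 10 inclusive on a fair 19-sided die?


Favorable outcomes (9 ≤ roll ≤ 10): 2
Total outcomes = 19
P = 2/19 = 0.1053

P = 0.1053


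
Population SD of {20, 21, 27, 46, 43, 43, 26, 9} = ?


Mean = 29.3750
Variance = 154.7344
SD = sqrt(154.7344) = 12.4392

SD = 12.4392


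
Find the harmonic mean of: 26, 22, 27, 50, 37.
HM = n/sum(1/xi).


Sum of reciprocals = 1/26 + 1/22 + 1/27 + 1/50 + 1/37 = 0.167980
HM = 5/0.167980 = 29.7654

HM = 29.7654


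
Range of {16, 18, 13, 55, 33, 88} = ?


Max = 88, Min = 13
Range = 88 - 13 = 75

Range = 75


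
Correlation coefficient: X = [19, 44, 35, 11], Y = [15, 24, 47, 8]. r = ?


Mean X = 27.2500, Mean Y = 23.5000
SD X = 12.968712, SD Y = 14.705441
Cov = 128.125000
r = 128.125000/(12.968712*14.705441) = 0.6718

r = 0.6718


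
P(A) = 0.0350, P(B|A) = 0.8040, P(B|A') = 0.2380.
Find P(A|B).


P(B) = P(B|A)*P(A) + P(B|A')*P(A')
= 0.8040*0.0350 + 0.2380*0.9650
= 0.028140 + 0.229670 = 0.257810
P(A|B) = 0.028140/0.257810 = 0.1092

P(A|B) = 0.1092


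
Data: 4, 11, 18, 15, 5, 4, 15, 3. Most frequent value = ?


Frequencies: 3:1, 4:2, 5:1, 11:1, 15:2, 18:1
Max frequency = 2
Mode = 4, 15

Mode = 4, 15


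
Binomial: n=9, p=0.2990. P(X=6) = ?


C(9,6) = 84
p^6 = 0.000715
(1-p)^3 = 0.344472
P = 84 * 0.000715 * 0.344472 = 0.0207

P(X=6) = 0.0207


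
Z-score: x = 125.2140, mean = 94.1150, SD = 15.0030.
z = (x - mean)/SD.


z = (125.2140 - 94.1150)/15.0030
= 31.0990/15.0030
= 2.0729

z = 2.0729


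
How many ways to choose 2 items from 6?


C(6,2) = 6!/(2! × 4!)
= 720/(2 × 24)
= 15

C(6,2) = 15


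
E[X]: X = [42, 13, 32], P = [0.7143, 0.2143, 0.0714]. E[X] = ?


E[X] = 42*0.7143 + 13*0.2143 + 32*0.0714
= 30.0006 + 2.7859 + 2.2848
= 35.0713

E[X] = 35.0713


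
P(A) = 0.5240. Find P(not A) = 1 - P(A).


P(not A) = 1 - 0.5240 = 0.4760

P(not A) = 0.4760


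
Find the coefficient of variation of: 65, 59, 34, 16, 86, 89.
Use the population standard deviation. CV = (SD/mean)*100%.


Mean = 58.1667
SD = 26.2515
CV = (26.2515/58.1667)*100 = 45.1314%

CV = 45.1314%


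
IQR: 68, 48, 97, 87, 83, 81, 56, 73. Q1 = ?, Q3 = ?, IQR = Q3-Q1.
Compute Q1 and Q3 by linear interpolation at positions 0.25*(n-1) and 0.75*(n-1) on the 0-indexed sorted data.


Sorted: 48, 56, 68, 73, 81, 83, 87, 97
Q1 (25th %ile) = 65.0000
Q3 (75th %ile) = 84.0000
IQR = 84.0000 - 65.0000 = 19.0000

IQR = 19.0000


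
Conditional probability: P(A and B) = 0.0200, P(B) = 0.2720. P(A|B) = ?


P(A|B) = 0.0200/0.2720 = 0.0735

P(A|B) = 0.0735


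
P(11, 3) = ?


P(11,3) = 11!/8!
= 39916800/40320
= 990

P(11,3) = 990


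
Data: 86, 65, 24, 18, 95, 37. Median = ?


Sorted: 18, 24, 37, 65, 86, 95
n = 6 (even)
Middle values: 37 and 65
Median = (37+65)/2 = 51.0000

Median = 51.0000


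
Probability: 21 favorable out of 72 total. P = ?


P = 21/72 = 0.2917

P = 0.2917


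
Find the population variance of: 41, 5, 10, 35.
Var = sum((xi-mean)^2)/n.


Mean = 22.7500
Squared deviations: 333.0625, 315.0625, 162.5625, 150.0625
Sum = 960.7500
Variance = 960.7500/4 = 240.1875

Variance = 240.1875


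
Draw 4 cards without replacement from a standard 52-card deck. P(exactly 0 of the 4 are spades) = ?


Hypergeometric: P(X=0) = C(13,0)·C(39,4) / C(52,4)
= 1 × 82251 / 270725
= 82251/270725 = 0.3038

P = 0.3038


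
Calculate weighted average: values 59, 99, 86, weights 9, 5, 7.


Numerator = 59*9 + 99*5 + 86*7 = 1628
Denominator = 9 + 5 + 7 = 21
WM = 1628/21 = 77.5238

WM = 77.5238


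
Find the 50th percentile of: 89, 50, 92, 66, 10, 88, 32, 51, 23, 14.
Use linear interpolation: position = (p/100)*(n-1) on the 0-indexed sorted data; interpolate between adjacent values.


Sorted: 10, 14, 23, 32, 50, 51, 66, 88, 89, 92
n = 10
Index = 50/100 * 9 = 4.5000
Lower = data[4] = 50, Upper = data[5] = 51
P50 = 50 + 0.5000*(1) = 50.5000

P50 = 50.5000


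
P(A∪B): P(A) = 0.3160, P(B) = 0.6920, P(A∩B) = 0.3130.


P(A∪B) = 0.3160 + 0.6920 - 0.3130
= 1.0080 - 0.3130
= 0.6950

P(A∪B) = 0.6950


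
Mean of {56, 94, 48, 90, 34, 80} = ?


Sum = 56 + 94 + 48 + 90 + 34 + 80 = 402
n = 6
Mean = 402/6 = 67.0000

Mean = 67.0000


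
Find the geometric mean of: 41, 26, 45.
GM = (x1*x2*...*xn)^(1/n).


Product = 41 × 26 × 45 = 47970
GM = 47970^(1/3) = 36.3348

GM = 36.3348


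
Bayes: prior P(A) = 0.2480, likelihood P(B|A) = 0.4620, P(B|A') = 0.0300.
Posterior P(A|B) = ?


P(B) = P(B|A)*P(A) + P(B|A')*P(A')
= 0.4620*0.2480 + 0.0300*0.7520
= 0.114576 + 0.022560 = 0.137136
P(A|B) = 0.114576/0.137136 = 0.8355

P(A|B) = 0.8355


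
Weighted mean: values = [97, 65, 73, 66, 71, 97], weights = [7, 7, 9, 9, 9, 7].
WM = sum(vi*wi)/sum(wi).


Numerator = 97*7 + 65*7 + 73*9 + 66*9 + 71*9 + 97*7 = 3703
Denominator = 7 + 7 + 9 + 9 + 9 + 7 = 48
WM = 3703/48 = 77.1458

WM = 77.1458


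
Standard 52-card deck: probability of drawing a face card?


12 face cards in 52 cards
P = 12/52 = 0.2308

P = 0.2308


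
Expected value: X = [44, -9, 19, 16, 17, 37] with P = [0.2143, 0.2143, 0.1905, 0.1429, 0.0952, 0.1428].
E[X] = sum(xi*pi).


E[X] = 44*0.2143 - 9*0.2143 + 19*0.1905 + 16*0.1429 + 17*0.0952 + 37*0.1428
= 9.4292 - 1.9287 + 3.6195 + 2.2864 + 1.6184 + 5.2836
= 20.3084

E[X] = 20.3084


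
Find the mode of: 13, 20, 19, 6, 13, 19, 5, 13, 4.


Frequencies: 4:1, 5:1, 6:1, 13:3, 19:2, 20:1
Max frequency = 3
Mode = 13

Mode = 13


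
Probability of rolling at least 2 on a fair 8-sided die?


Favorable outcomes (roll ≥ 2): 7
Total outcomes = 8
P = 7/8 = 0.8750

P = 0.8750


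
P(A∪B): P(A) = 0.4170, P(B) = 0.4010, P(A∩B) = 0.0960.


P(A∪B) = 0.4170 + 0.4010 - 0.0960
= 0.8180 - 0.0960
= 0.7220

P(A∪B) = 0.7220


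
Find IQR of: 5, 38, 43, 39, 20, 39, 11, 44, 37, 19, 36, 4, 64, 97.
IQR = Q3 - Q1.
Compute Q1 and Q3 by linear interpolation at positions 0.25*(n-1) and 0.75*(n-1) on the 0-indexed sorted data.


Sorted: 4, 5, 11, 19, 20, 36, 37, 38, 39, 39, 43, 44, 64, 97
Q1 (25th %ile) = 19.2500
Q3 (75th %ile) = 42.0000
IQR = 42.0000 - 19.2500 = 22.7500

IQR = 22.7500


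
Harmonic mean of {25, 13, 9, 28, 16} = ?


Sum of reciprocals = 1/25 + 1/13 + 1/9 + 1/28 + 1/16 = 0.326248
HM = 5/0.326248 = 15.3257

HM = 15.3257


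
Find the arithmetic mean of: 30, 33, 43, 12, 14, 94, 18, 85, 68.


Sum = 30 + 33 + 43 + 12 + 14 + 94 + 18 + 85 + 68 = 397
n = 9
Mean = 397/9 = 44.1111

Mean = 44.1111


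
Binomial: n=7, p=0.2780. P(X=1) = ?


C(7,1) = 7
p^1 = 0.278000
(1-p)^6 = 0.141652
P = 7 * 0.278000 * 0.141652 = 0.2757

P(X=1) = 0.2757


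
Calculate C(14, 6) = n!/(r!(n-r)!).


C(14,6) = 14!/(6! × 8!)
= 87178291200/(720 × 40320)
= 3003

C(14,6) = 3003


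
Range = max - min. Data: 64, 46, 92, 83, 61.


Max = 92, Min = 46
Range = 92 - 46 = 46

Range = 46


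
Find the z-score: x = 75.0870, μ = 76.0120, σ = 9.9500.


z = (75.0870 - 76.0120)/9.9500
= -0.9250/9.9500
= -0.0930

z = -0.0930


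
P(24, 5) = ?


P(24,5) = 24!/19!
= 620448401733239439360000/121645100408832000
= 5100480

P(24,5) = 5100480


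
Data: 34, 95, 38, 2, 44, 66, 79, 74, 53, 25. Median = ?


Sorted: 2, 25, 34, 38, 44, 53, 66, 74, 79, 95
n = 10 (even)
Middle values: 44 and 53
Median = (44+53)/2 = 48.5000

Median = 48.5000


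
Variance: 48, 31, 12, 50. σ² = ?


Mean = 35.2500
Squared deviations: 162.5625, 18.0625, 540.5625, 217.5625
Sum = 938.7500
Variance = 938.7500/4 = 234.6875

Variance = 234.6875


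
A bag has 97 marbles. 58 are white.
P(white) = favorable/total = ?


P = 58/97 = 0.5979

P = 0.5979


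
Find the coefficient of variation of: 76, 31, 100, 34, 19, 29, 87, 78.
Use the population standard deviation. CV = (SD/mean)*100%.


Mean = 56.7500
SD = 29.5455
CV = (29.5455/56.7500)*100 = 52.0626%

CV = 52.0626%


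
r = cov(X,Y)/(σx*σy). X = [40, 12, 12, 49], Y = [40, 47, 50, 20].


Mean X = 28.2500, Mean Y = 39.2500
SD X = 16.558608, SD Y = 11.691343
Cov = -172.812500
r = -172.812500/(16.558608*11.691343) = -0.8927

r = -0.8927


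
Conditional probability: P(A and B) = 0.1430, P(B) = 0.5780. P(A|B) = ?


P(A|B) = 0.1430/0.5780 = 0.2474

P(A|B) = 0.2474


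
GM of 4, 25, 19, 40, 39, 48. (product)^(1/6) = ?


Product = 4 × 25 × 19 × 40 × 39 × 48 = 142272000
GM = 142272000^(1/6) = 22.8483

GM = 22.8483


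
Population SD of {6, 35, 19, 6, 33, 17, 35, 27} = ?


Mean = 22.2500
Variance = 128.6875
SD = sqrt(128.6875) = 11.3441

SD = 11.3441


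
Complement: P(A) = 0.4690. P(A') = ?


P(not A) = 1 - 0.4690 = 0.5310

P(not A) = 0.5310


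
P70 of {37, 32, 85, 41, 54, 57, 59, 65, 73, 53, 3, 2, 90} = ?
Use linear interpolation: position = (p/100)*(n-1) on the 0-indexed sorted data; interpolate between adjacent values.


Sorted: 2, 3, 32, 37, 41, 53, 54, 57, 59, 65, 73, 85, 90
n = 13
Index = 70/100 * 12 = 8.4000
Lower = data[8] = 59, Upper = data[9] = 65
P70 = 59 + 0.4000*(6) = 61.4000

P70 = 61.4000


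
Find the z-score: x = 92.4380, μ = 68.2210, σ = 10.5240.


z = (92.4380 - 68.2210)/10.5240
= 24.2170/10.5240
= 2.3011

z = 2.3011


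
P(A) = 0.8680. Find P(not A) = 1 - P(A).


P(not A) = 1 - 0.8680 = 0.1320

P(not A) = 0.1320


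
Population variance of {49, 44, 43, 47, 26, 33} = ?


Mean = 40.3333
Squared deviations: 75.1111, 13.4444, 7.1111, 44.4444, 205.4444, 53.7778
Sum = 399.3333
Variance = 399.3333/6 = 66.5556

Variance = 66.5556


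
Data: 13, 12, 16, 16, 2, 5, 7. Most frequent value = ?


Frequencies: 2:1, 5:1, 7:1, 12:1, 13:1, 16:2
Max frequency = 2
Mode = 16

Mode = 16


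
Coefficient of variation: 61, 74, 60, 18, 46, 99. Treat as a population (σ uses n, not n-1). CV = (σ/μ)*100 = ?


Mean = 59.6667
SD = 24.7566
CV = (24.7566/59.6667)*100 = 41.4915%

CV = 41.4915%


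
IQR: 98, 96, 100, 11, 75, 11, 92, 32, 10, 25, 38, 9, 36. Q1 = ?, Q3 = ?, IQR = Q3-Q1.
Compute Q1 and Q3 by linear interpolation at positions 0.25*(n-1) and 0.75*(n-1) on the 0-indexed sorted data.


Sorted: 9, 10, 11, 11, 25, 32, 36, 38, 75, 92, 96, 98, 100
Q1 (25th %ile) = 11.0000
Q3 (75th %ile) = 92.0000
IQR = 92.0000 - 11.0000 = 81.0000

IQR = 81.0000


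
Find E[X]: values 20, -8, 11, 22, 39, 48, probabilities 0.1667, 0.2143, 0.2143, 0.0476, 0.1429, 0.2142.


E[X] = 20*0.1667 - 8*0.2143 + 11*0.2143 + 22*0.0476 + 39*0.1429 + 48*0.2142
= 3.3340 - 1.7144 + 2.3573 + 1.0472 + 5.5731 + 10.2816
= 20.8788

E[X] = 20.8788


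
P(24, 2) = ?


P(24,2) = 24!/22!
= 620448401733239439360000/1124000727777607680000
= 552

P(24,2) = 552


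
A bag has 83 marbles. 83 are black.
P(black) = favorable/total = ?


P = 83/83 = 1.0000

P = 1.0000


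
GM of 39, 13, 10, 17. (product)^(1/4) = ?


Product = 39 × 13 × 10 × 17 = 86190
GM = 86190^(1/4) = 17.1342

GM = 17.1342


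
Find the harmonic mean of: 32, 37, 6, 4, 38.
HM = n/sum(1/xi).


Sum of reciprocals = 1/32 + 1/37 + 1/6 + 1/4 + 1/38 = 0.501259
HM = 5/0.501259 = 9.9749

HM = 9.9749


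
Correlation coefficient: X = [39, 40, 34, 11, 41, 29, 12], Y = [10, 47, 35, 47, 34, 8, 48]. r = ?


Mean X = 29.4286, Mean Y = 32.7143
SD X = 11.962527, SD Y = 15.925849
Cov = -80.020408
r = -80.020408/(11.962527*15.925849) = -0.4200

r = -0.4200


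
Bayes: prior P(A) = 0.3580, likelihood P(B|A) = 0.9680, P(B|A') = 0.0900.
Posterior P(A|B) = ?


P(B) = P(B|A)*P(A) + P(B|A')*P(A')
= 0.9680*0.3580 + 0.0900*0.6420
= 0.346544 + 0.057780 = 0.404324
P(A|B) = 0.346544/0.404324 = 0.8571

P(A|B) = 0.8571


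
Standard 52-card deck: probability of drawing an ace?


4 aces in 52 cards
P = 4/52 = 0.0769

P = 0.0769


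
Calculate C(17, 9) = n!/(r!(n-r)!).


C(17,9) = 17!/(9! × 8!)
= 355687428096000/(362880 × 40320)
= 24310

C(17,9) = 24310


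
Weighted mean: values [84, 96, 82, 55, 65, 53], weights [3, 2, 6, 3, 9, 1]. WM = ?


Numerator = 84*3 + 96*2 + 82*6 + 55*3 + 65*9 + 53*1 = 1739
Denominator = 3 + 2 + 6 + 3 + 9 + 1 = 24
WM = 1739/24 = 72.4583

WM = 72.4583


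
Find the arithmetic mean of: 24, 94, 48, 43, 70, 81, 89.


Sum = 24 + 94 + 48 + 43 + 70 + 81 + 89 = 449
n = 7
Mean = 449/7 = 64.1429

Mean = 64.1429


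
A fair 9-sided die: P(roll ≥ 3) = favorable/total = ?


Favorable outcomes (roll ≥ 3): 7
Total outcomes = 9
P = 7/9 = 0.7778

P = 0.7778


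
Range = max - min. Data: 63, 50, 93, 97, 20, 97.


Max = 97, Min = 20
Range = 97 - 20 = 77

Range = 77


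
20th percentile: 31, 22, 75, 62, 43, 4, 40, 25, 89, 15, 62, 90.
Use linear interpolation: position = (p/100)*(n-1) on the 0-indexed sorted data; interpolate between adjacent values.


Sorted: 4, 15, 22, 25, 31, 40, 43, 62, 62, 75, 89, 90
n = 12
Index = 20/100 * 11 = 2.2000
Lower = data[2] = 22, Upper = data[3] = 25
P20 = 22 + 0.2000*(3) = 22.6000

P20 = 22.6000


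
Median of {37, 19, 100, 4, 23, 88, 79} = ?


Sorted: 4, 19, 23, 37, 79, 88, 100
n = 7 (odd)
Middle value = 37

Median = 37


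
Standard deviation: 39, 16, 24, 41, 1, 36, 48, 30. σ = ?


Mean = 29.3750
Variance = 203.9844
SD = sqrt(203.9844) = 14.2823

SD = 14.2823


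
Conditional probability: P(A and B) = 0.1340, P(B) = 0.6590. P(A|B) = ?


P(A|B) = 0.1340/0.6590 = 0.2033

P(A|B) = 0.2033


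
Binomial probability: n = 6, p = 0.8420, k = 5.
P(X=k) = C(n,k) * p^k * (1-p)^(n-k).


C(6,5) = 6
p^5 = 0.423214
(1-p)^1 = 0.158000
P = 6 * 0.423214 * 0.158000 = 0.4012

P(X=5) = 0.4012


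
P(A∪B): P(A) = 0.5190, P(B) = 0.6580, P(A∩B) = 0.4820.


P(A∪B) = 0.5190 + 0.6580 - 0.4820
= 1.1770 - 0.4820
= 0.6950

P(A∪B) = 0.6950


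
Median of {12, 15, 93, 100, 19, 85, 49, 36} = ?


Sorted: 12, 15, 19, 36, 49, 85, 93, 100
n = 8 (even)
Middle values: 36 and 49
Median = (36+49)/2 = 42.5000

Median = 42.5000


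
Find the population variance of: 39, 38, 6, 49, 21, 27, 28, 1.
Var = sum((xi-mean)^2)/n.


Mean = 26.1250
Squared deviations: 165.7656, 141.0156, 405.0156, 523.2656, 26.2656, 0.7656, 3.5156, 631.2656
Sum = 1896.8750
Variance = 1896.8750/8 = 237.1094

Variance = 237.1094


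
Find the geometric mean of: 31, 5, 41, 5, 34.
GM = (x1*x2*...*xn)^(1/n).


Product = 31 × 5 × 41 × 5 × 34 = 1080350
GM = 1080350^(1/5) = 16.0958

GM = 16.0958


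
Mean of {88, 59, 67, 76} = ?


Sum = 88 + 59 + 67 + 76 = 290
n = 4
Mean = 290/4 = 72.5000

Mean = 72.5000


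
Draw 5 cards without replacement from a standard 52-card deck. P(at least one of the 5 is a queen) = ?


P(at least one) = 1 - P(none)
P(none) = (48/52) × (47/51) × (46/50) × (45/49) × (44/48) = 0.658842
P(at least one) = 1 - 0.658842 = 0.3412

P = 0.3412


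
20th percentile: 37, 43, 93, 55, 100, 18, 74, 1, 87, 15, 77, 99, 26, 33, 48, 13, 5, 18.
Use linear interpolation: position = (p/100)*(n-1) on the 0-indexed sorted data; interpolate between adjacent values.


Sorted: 1, 5, 13, 15, 18, 18, 26, 33, 37, 43, 48, 55, 74, 77, 87, 93, 99, 100
n = 18
Index = 20/100 * 17 = 3.4000
Lower = data[3] = 15, Upper = data[4] = 18
P20 = 15 + 0.4000*(3) = 16.2000

P20 = 16.2000


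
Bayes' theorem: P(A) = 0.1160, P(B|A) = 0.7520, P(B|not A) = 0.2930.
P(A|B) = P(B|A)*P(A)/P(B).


P(B) = P(B|A)*P(A) + P(B|A')*P(A')
= 0.7520*0.1160 + 0.2930*0.8840
= 0.087232 + 0.259012 = 0.346244
P(A|B) = 0.087232/0.346244 = 0.2519

P(A|B) = 0.2519


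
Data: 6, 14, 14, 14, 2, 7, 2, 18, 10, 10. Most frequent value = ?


Frequencies: 2:2, 6:1, 7:1, 10:2, 14:3, 18:1
Max frequency = 3
Mode = 14

Mode = 14


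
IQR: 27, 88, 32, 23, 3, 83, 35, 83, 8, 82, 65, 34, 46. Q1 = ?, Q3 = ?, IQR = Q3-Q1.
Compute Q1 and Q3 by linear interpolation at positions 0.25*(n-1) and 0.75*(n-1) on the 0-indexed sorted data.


Sorted: 3, 8, 23, 27, 32, 34, 35, 46, 65, 82, 83, 83, 88
Q1 (25th %ile) = 27.0000
Q3 (75th %ile) = 82.0000
IQR = 82.0000 - 27.0000 = 55.0000

IQR = 55.0000


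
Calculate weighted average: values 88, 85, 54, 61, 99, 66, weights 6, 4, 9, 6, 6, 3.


Numerator = 88*6 + 85*4 + 54*9 + 61*6 + 99*6 + 66*3 = 2512
Denominator = 6 + 4 + 9 + 6 + 6 + 3 = 34
WM = 2512/34 = 73.8824

WM = 73.8824


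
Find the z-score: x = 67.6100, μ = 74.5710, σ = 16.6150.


z = (67.6100 - 74.5710)/16.6150
= -6.9610/16.6150
= -0.4190

z = -0.4190


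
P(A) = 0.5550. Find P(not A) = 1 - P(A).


P(not A) = 1 - 0.5550 = 0.4450

P(not A) = 0.4450


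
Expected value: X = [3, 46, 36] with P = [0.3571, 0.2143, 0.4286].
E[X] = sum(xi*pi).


E[X] = 3*0.3571 + 46*0.2143 + 36*0.4286
= 1.0713 + 9.8578 + 15.4296
= 26.3587

E[X] = 26.3587


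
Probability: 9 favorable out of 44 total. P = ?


P = 9/44 = 0.2045

P = 0.2045


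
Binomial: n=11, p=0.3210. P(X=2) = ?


C(11,2) = 55
p^2 = 0.103041
(1-p)^9 = 0.030678
P = 55 * 0.103041 * 0.030678 = 0.1739

P(X=2) = 0.1739


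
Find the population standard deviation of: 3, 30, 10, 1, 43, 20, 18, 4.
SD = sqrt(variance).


Mean = 16.1250
Variance = 189.8594
SD = sqrt(189.8594) = 13.7789

SD = 13.7789


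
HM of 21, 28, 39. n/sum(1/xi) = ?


Sum of reciprocals = 1/21 + 1/28 + 1/39 = 0.108974
HM = 3/0.108974 = 27.5294

HM = 27.5294


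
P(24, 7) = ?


P(24,7) = 24!/17!
= 620448401733239439360000/355687428096000
= 1744364160

P(24,7) = 1744364160


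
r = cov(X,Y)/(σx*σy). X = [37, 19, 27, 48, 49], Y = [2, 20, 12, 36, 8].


Mean X = 36.0000, Mean Y = 15.6000
SD X = 11.696153, SD Y = 11.757551
Cov = 18.000000
r = 18.000000/(11.696153*11.757551) = 0.1309

r = 0.1309


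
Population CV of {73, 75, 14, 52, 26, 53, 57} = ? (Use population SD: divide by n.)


Mean = 50.0000
SD = 21.0034
CV = (21.0034/50.0000)*100 = 42.0068%

CV = 42.0068%


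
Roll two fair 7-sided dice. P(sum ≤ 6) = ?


Total outcomes = 7×7 = 49
Favorable (sum ≤ 6): 15
P = 15/49 = 0.3061

P = 0.3061


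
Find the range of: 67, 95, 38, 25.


Max = 95, Min = 25
Range = 95 - 25 = 70

Range = 70


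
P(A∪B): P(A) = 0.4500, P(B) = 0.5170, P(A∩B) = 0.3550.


P(A∪B) = 0.4500 + 0.5170 - 0.3550
= 0.9670 - 0.3550
= 0.6120

P(A∪B) = 0.6120


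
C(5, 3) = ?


C(5,3) = 5!/(3! × 2!)
= 120/(6 × 2)
= 10

C(5,3) = 10


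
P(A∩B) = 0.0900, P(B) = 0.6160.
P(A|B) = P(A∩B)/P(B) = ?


P(A|B) = 0.0900/0.6160 = 0.1461

P(A|B) = 0.1461


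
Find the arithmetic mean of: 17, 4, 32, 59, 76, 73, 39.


Sum = 17 + 4 + 32 + 59 + 76 + 73 + 39 = 300
n = 7
Mean = 300/7 = 42.8571

Mean = 42.8571


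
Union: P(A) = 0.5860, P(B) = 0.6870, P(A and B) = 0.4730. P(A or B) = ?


P(A∪B) = 0.5860 + 0.6870 - 0.4730
= 1.2730 - 0.4730
= 0.8000

P(A∪B) = 0.8000


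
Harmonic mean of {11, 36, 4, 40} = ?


Sum of reciprocals = 1/11 + 1/36 + 1/4 + 1/40 = 0.393687
HM = 4/0.393687 = 10.1604

HM = 10.1604


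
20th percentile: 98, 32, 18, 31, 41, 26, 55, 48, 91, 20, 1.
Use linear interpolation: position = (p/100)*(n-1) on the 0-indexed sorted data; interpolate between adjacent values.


Sorted: 1, 18, 20, 26, 31, 32, 41, 48, 55, 91, 98
n = 11
Index = 20/100 * 10 = 2.0000
Lower = data[2] = 20, Upper = data[3] = 26
P20 = 20 + 0*(6) = 20.0000

P20 = 20.0000


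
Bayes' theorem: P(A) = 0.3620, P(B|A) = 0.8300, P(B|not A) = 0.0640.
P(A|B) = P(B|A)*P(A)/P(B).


P(B) = P(B|A)*P(A) + P(B|A')*P(A')
= 0.8300*0.3620 + 0.0640*0.6380
= 0.300460 + 0.040832 = 0.341292
P(A|B) = 0.300460/0.341292 = 0.8804

P(A|B) = 0.8804


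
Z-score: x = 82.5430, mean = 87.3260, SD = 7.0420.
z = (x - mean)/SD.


z = (82.5430 - 87.3260)/7.0420
= -4.7830/7.0420
= -0.6792

z = -0.6792


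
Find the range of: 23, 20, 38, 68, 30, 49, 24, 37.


Max = 68, Min = 20
Range = 68 - 20 = 48

Range = 48


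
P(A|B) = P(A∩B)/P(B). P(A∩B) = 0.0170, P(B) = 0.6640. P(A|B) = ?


P(A|B) = 0.0170/0.6640 = 0.0256

P(A|B) = 0.0256


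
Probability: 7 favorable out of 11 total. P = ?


P = 7/11 = 0.6364

P = 0.6364


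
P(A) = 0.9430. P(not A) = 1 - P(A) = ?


P(not A) = 1 - 0.9430 = 0.0570

P(not A) = 0.0570


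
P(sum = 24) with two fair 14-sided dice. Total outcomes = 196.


Total outcomes = 14×14 = 196
Favorable (sum = 24): 5
P = 5/196 = 0.0255

P = 0.0255


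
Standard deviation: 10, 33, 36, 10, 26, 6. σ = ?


Mean = 20.1667
Variance = 142.8056
SD = sqrt(142.8056) = 11.9501

SD = 11.9501


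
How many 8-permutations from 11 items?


P(11,8) = 11!/3!
= 39916800/6
= 6652800

P(11,8) = 6652800


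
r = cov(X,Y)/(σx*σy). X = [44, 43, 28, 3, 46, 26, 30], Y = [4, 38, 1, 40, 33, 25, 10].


Mean X = 31.4286, Mean Y = 21.5714
SD X = 13.916662, SD Y = 15.202041
Cov = -45.673469
r = -45.673469/(13.916662*15.202041) = -0.2159

r = -0.2159


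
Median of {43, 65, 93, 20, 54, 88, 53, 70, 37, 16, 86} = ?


Sorted: 16, 20, 37, 43, 53, 54, 65, 70, 86, 88, 93
n = 11 (odd)
Middle value = 54

Median = 54


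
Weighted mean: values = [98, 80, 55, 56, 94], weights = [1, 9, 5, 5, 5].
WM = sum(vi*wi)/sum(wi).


Numerator = 98*1 + 80*9 + 55*5 + 56*5 + 94*5 = 1843
Denominator = 1 + 9 + 5 + 5 + 5 = 25
WM = 1843/25 = 73.7200

WM = 73.7200


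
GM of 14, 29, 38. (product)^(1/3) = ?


Product = 14 × 29 × 38 = 15428
GM = 15428^(1/3) = 24.8945

GM = 24.8945


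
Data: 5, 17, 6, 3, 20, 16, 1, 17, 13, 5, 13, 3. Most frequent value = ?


Frequencies: 1:1, 3:2, 5:2, 6:1, 13:2, 16:1, 17:2, 20:1
Max frequency = 2
Mode = 3, 5, 13, 17

Mode = 3, 5, 13, 17


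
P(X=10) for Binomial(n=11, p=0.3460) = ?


C(11,10) = 11
p^10 = 2.459014e-05
(1-p)^1 = 0.654000
P = 11 * 2.459014e-05 * 0.654000 = 0.0002

P(X=10) = 0.0002


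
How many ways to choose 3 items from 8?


C(8,3) = 8!/(3! × 5!)
= 40320/(6 × 120)
= 56

C(8,3) = 56


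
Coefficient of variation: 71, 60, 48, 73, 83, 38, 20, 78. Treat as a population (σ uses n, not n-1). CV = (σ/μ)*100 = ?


Mean = 58.8750
SD = 20.4966
CV = (20.4966/58.8750)*100 = 34.8137%

CV = 34.8137%


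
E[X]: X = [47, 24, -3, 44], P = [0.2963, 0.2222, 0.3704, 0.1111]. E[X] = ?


E[X] = 47*0.2963 + 24*0.2222 - 3*0.3704 + 44*0.1111
= 13.9261 + 5.3328 - 1.1112 + 4.8884
= 23.0361

E[X] = 23.0361


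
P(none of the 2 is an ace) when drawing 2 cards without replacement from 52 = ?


P(no aces) = (48/52) × (47/51)
= 0.8507

P = 0.8507


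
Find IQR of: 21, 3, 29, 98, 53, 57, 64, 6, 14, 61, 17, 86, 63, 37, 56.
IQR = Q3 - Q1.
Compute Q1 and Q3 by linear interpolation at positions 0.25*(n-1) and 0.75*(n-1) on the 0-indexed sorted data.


Sorted: 3, 6, 14, 17, 21, 29, 37, 53, 56, 57, 61, 63, 64, 86, 98
Q1 (25th %ile) = 19.0000
Q3 (75th %ile) = 62.0000
IQR = 62.0000 - 19.0000 = 43.0000

IQR = 43.0000


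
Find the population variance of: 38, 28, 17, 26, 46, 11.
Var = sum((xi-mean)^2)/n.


Mean = 27.6667
Squared deviations: 106.7778, 0.1111, 113.7778, 2.7778, 336.1111, 277.7778
Sum = 837.3333
Variance = 837.3333/6 = 139.5556

Variance = 139.5556


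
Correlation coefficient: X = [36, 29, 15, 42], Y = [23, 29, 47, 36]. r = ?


Mean X = 30.5000, Mean Y = 33.7500
SD X = 10.062306, SD Y = 8.926786
Cov = -57.875000
r = -57.875000/(10.062306*8.926786) = -0.6443

r = -0.6443


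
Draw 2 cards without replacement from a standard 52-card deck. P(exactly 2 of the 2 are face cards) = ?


Hypergeometric: P(X=2) = C(12,2)·C(40,0) / C(52,2)
= 66 × 1 / 1326
= 66/1326 = 0.0498

P = 0.0498


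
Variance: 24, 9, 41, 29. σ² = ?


Mean = 25.7500
Squared deviations: 3.0625, 280.5625, 232.5625, 10.5625
Sum = 526.7500
Variance = 526.7500/4 = 131.6875

Variance = 131.6875


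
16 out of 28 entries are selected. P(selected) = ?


P = 16/28 = 0.5714

P = 0.5714


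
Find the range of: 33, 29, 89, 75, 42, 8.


Max = 89, Min = 8
Range = 89 - 8 = 81

Range = 81


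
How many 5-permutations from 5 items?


P(5,5) = 5!/0!
= 120/1
= 120

P(5,5) = 120


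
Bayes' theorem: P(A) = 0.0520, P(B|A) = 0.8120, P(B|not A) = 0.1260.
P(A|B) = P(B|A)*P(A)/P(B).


P(B) = P(B|A)*P(A) + P(B|A')*P(A')
= 0.8120*0.0520 + 0.1260*0.9480
= 0.042224 + 0.119448 = 0.161672
P(A|B) = 0.042224/0.161672 = 0.2612

P(A|B) = 0.2612


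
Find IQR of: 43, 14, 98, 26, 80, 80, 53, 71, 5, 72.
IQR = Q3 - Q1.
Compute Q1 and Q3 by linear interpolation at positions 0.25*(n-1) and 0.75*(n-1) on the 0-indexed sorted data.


Sorted: 5, 14, 26, 43, 53, 71, 72, 80, 80, 98
Q1 (25th %ile) = 30.2500
Q3 (75th %ile) = 78.0000
IQR = 78.0000 - 30.2500 = 47.7500

IQR = 47.7500


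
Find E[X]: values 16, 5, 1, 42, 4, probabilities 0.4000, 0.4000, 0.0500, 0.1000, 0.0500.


E[X] = 16*0.4000 + 5*0.4000 + 1*0.0500 + 42*0.1000 + 4*0.0500
= 6.4000 + 2.0000 + 0.0500 + 4.2000 + 0.2000
= 12.8500

E[X] = 12.8500


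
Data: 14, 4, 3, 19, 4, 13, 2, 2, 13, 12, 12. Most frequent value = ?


Frequencies: 2:2, 3:1, 4:2, 12:2, 13:2, 14:1, 19:1
Max frequency = 2
Mode = 2, 4, 12, 13

Mode = 2, 4, 12, 13


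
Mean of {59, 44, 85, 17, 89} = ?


Sum = 59 + 44 + 85 + 17 + 89 = 294
n = 5
Mean = 294/5 = 58.8000

Mean = 58.8000


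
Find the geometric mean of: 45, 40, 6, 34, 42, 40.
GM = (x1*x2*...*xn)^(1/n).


Product = 45 × 40 × 6 × 34 × 42 × 40 = 616896000
GM = 616896000^(1/6) = 29.1766

GM = 29.1766


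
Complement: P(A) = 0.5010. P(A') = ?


P(not A) = 1 - 0.5010 = 0.4990

P(not A) = 0.4990


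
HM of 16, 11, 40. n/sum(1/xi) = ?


Sum of reciprocals = 1/16 + 1/11 + 1/40 = 0.178409
HM = 3/0.178409 = 16.8153

HM = 16.8153


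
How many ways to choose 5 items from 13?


C(13,5) = 13!/(5! × 8!)
= 6227020800/(120 × 40320)
= 1287

C(13,5) = 1287


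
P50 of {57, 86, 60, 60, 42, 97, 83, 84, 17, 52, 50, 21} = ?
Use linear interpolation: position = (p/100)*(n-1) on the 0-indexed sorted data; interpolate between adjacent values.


Sorted: 17, 21, 42, 50, 52, 57, 60, 60, 83, 84, 86, 97
n = 12
Index = 50/100 * 11 = 5.5000
Lower = data[5] = 57, Upper = data[6] = 60
P50 = 57 + 0.5000*(3) = 58.5000

P50 = 58.5000


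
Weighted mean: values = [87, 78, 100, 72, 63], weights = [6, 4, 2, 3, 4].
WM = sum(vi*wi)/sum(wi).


Numerator = 87*6 + 78*4 + 100*2 + 72*3 + 63*4 = 1502
Denominator = 6 + 4 + 2 + 3 + 4 = 19
WM = 1502/19 = 79.0526

WM = 79.0526


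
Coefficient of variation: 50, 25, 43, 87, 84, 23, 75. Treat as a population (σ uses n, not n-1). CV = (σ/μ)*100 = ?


Mean = 55.2857
SD = 24.9497
CV = (24.9497/55.2857)*100 = 45.1287%

CV = 45.1287%


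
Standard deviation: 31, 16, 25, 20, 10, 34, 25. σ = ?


Mean = 23.0000
Variance = 60.0000
SD = sqrt(60.0000) = 7.7460

SD = 7.7460


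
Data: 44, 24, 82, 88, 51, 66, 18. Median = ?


Sorted: 18, 24, 44, 51, 66, 82, 88
n = 7 (odd)
Middle value = 51

Median = 51


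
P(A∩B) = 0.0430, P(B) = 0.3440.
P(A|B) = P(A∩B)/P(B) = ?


P(A|B) = 0.0430/0.3440 = 0.1250

P(A|B) = 0.1250


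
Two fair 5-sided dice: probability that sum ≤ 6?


Total outcomes = 5×5 = 25
Favorable (sum ≤ 6): 15
P = 15/25 = 0.6000

P = 0.6000


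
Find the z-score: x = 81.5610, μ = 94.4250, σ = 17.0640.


z = (81.5610 - 94.4250)/17.0640
= -12.8640/17.0640
= -0.7539

z = -0.7539


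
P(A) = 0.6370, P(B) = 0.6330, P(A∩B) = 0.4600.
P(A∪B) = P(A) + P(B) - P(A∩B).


P(A∪B) = 0.6370 + 0.6330 - 0.4600
= 1.2700 - 0.4600
= 0.8100

P(A∪B) = 0.8100


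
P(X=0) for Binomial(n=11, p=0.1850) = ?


C(11,0) = 1
p^0 = 1.000000
(1-p)^11 = 0.105374
P = 1 * 1.000000 * 0.105374 = 0.1054

P(X=0) = 0.1054


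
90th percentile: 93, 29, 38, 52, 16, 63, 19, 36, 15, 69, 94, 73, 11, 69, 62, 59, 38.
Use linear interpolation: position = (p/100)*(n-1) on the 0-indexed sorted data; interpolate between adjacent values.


Sorted: 11, 15, 16, 19, 29, 36, 38, 38, 52, 59, 62, 63, 69, 69, 73, 93, 94
n = 17
Index = 90/100 * 16 = 14.4000
Lower = data[14] = 73, Upper = data[15] = 93
P90 = 73 + 0.4000*(20) = 81.0000

P90 = 81.0000


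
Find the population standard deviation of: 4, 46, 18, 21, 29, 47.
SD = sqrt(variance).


Mean = 27.5000
Variance = 234.9167
SD = sqrt(234.9167) = 15.3270

SD = 15.3270


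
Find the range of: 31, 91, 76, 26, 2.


Max = 91, Min = 2
Range = 91 - 2 = 89

Range = 89


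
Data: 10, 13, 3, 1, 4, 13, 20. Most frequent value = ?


Frequencies: 1:1, 3:1, 4:1, 10:1, 13:2, 20:1
Max frequency = 2
Mode = 13

Mode = 13


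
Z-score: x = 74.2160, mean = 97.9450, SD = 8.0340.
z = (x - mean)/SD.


z = (74.2160 - 97.9450)/8.0340
= -23.7290/8.0340
= -2.9536

z = -2.9536


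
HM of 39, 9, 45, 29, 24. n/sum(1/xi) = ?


Sum of reciprocals = 1/39 + 1/9 + 1/45 + 1/29 + 1/24 = 0.235124
HM = 5/0.235124 = 21.2654

HM = 21.2654
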